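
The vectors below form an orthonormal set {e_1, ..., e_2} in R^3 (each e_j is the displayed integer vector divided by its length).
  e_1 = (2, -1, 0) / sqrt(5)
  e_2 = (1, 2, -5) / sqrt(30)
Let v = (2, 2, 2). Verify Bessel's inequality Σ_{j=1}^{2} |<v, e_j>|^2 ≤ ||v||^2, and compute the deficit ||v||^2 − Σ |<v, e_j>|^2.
Σ |<v, e_j>|^2 = 4/3; ||v||^2 = 12; deficit = 32/3

Write each e_j = u_j / sqrt(<u_j, u_j>) where u_j is the displayed integer vector. Then <v, e_j> = <v, u_j> / sqrt(<u_j, u_j>), so |<v, e_j>|^2 = <v, u_j>^2 / <u_j, u_j>.
Coefficients: <v, e_1> = 2/sqrt(5), <v, e_2> = -4/sqrt(30).
Square and sum: Σ |<v, e_j>|^2 = 4/3.
Compute ||v||^2 = v·v = 12.
Deficit = 12 − 4/3 = 32/3 ≥ 0, confirming Bessel's inequality. (The deficit equals ||v − Σ <v,e_j> e_j||^2, the squared distance from v to span{e_j}.)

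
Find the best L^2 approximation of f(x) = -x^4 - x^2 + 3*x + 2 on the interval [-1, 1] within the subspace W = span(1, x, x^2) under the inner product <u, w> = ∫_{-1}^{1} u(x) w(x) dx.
g(x) = -13*x^2/7 + 3*x + 73/35

The best approximation g ∈ W is the orthogonal projection of f onto W. Writing g = a_0 + a_1 x + a_2 x^2, the coefficients solve the normal equations G · a = b where
  G_{ij} = <φ_i, φ_j> and b_i = <f, φ_i>, with φ_0 = 1, φ_1 = x, φ_2 = x^2.
G =
  [2, 0, 2/3]
  [0, 2/3, 0]
  [2/3, 0, 2/5],
b = (44/15, 2, 68/105).
Solving gives a_0 = 73/35, a_1 = 3, a_2 = -13/7, so
  g(x) = -13*x^2/7 + 3*x + 73/35.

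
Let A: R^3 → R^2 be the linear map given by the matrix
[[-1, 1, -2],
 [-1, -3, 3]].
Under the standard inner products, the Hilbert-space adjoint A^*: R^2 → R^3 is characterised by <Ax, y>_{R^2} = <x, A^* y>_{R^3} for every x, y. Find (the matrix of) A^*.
A^* = A^T =
[[-1, -1],
 [1, -3],
 [-2, 3]]

For real matrices with standard dot products, the defining identity <Ax, y> = <x, A^* y> gives (Ax)^T y = x^T (A^*) y, i.e. x^T A^T y = x^T (A^*) y. Since this holds for all x, y, we must have A^* = A^T. Therefore
A^* =
[[-1, -1],
 [1, -3],
 [-2, 3]].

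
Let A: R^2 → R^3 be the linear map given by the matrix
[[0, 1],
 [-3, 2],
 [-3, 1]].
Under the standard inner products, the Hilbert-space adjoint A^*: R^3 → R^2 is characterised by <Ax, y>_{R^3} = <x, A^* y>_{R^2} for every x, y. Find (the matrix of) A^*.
A^* = A^T =
[[0, -3, -3],
 [1, 2, 1]]

For real matrices with standard dot products, the defining identity <Ax, y> = <x, A^* y> gives (Ax)^T y = x^T (A^*) y, i.e. x^T A^T y = x^T (A^*) y. Since this holds for all x, y, we must have A^* = A^T. Therefore
A^* =
[[0, -3, -3],
 [1, 2, 1]].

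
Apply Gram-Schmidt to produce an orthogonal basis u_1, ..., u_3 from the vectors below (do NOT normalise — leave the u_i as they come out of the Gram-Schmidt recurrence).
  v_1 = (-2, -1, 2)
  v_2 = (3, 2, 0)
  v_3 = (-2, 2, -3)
Orthogonal basis:
  u_1 = (-2, -1, 2)
  u_2 = (11/9, 10/9, 16/9)
  u_3 = (-92/53, 138/53, -23/53)

Apply the Gram-Schmidt recurrence
  u_1 = v_1
  u_i = v_i − Σ_{j<i} ((v_i · u_j) / (u_j · u_j)) · u_j.

Step by step this gives:
  u_1 = (-2, -1, 2)
  u_2 = (11/9, 10/9, 16/9)
  u_3 = (-92/53, 138/53, -23/53)

Orthogonality check:
  u_2 · u_1 = 0 (should be 0)
  u_3 · u_1 = 0 (should be 0)
  u_3 · u_2 = 0 (should be 0)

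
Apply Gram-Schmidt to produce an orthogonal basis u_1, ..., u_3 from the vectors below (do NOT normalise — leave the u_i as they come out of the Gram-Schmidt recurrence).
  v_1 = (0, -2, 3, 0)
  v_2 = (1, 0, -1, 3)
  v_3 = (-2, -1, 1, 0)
Orthogonal basis:
  u_1 = (0, -2, 3, 0)
  u_2 = (1, -6/13, -4/13, 3)
  u_3 = (-122/67, -21/67, -14/67, 36/67)

Apply the Gram-Schmidt recurrence
  u_1 = v_1
  u_i = v_i − Σ_{j<i} ((v_i · u_j) / (u_j · u_j)) · u_j.

Step by step this gives:
  u_1 = (0, -2, 3, 0)
  u_2 = (1, -6/13, -4/13, 3)
  u_3 = (-122/67, -21/67, -14/67, 36/67)

Orthogonality check:
  u_2 · u_1 = 0 (should be 0)
  u_3 · u_1 = 0 (should be 0)
  u_3 · u_2 = 0 (should be 0)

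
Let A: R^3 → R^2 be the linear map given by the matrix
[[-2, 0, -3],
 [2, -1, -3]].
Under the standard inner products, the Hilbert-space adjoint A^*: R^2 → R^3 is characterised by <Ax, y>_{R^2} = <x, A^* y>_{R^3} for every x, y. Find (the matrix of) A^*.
A^* = A^T =
[[-2, 2],
 [0, -1],
 [-3, -3]]

For real matrices with standard dot products, the defining identity <Ax, y> = <x, A^* y> gives (Ax)^T y = x^T (A^*) y, i.e. x^T A^T y = x^T (A^*) y. Since this holds for all x, y, we must have A^* = A^T. Therefore
A^* =
[[-2, 2],
 [0, -1],
 [-3, -3]].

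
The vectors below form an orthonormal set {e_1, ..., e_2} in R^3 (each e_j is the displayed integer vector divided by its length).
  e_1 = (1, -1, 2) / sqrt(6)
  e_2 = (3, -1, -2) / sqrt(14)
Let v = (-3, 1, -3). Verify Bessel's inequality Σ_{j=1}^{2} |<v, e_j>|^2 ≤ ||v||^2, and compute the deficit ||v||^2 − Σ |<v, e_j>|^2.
Σ |<v, e_j>|^2 = 374/21; ||v||^2 = 19; deficit = 25/21

Write each e_j = u_j / sqrt(<u_j, u_j>) where u_j is the displayed integer vector. Then <v, e_j> = <v, u_j> / sqrt(<u_j, u_j>), so |<v, e_j>|^2 = <v, u_j>^2 / <u_j, u_j>.
Coefficients: <v, e_1> = -10/sqrt(6), <v, e_2> = -4/sqrt(14).
Square and sum: Σ |<v, e_j>|^2 = 374/21.
Compute ||v||^2 = v·v = 19.
Deficit = 19 − 374/21 = 25/21 ≥ 0, confirming Bessel's inequality. (The deficit equals ||v − Σ <v,e_j> e_j||^2, the squared distance from v to span{e_j}.)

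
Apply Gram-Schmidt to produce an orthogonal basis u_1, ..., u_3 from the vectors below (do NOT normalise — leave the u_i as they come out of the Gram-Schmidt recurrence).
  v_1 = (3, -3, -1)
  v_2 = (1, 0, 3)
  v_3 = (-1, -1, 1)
Orthogonal basis:
  u_1 = (3, -3, -1)
  u_2 = (1, 0, 3)
  u_3 = (-99/95, -22/19, 33/95)

Apply the Gram-Schmidt recurrence
  u_1 = v_1
  u_i = v_i − Σ_{j<i} ((v_i · u_j) / (u_j · u_j)) · u_j.

Step by step this gives:
  u_1 = (3, -3, -1)
  u_2 = (1, 0, 3)
  u_3 = (-99/95, -22/19, 33/95)

Orthogonality check:
  u_2 · u_1 = 0 (should be 0)
  u_3 · u_1 = 0 (should be 0)
  u_3 · u_2 = 0 (should be 0)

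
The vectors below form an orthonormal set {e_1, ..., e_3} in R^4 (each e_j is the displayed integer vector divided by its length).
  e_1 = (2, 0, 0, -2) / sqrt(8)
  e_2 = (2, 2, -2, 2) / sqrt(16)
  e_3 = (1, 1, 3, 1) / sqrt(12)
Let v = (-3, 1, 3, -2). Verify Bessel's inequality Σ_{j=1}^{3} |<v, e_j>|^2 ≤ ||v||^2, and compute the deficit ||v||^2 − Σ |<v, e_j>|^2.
Σ |<v, e_j>|^2 = 89/6; ||v||^2 = 23; deficit = 49/6

Write each e_j = u_j / sqrt(<u_j, u_j>) where u_j is the displayed integer vector. Then <v, e_j> = <v, u_j> / sqrt(<u_j, u_j>), so |<v, e_j>|^2 = <v, u_j>^2 / <u_j, u_j>.
Coefficients: <v, e_1> = -2/sqrt(8), <v, e_2> = -14/sqrt(16), <v, e_3> = 5/sqrt(12).
Square and sum: Σ |<v, e_j>|^2 = 89/6.
Compute ||v||^2 = v·v = 23.
Deficit = 23 − 89/6 = 49/6 ≥ 0, confirming Bessel's inequality. (The deficit equals ||v − Σ <v,e_j> e_j||^2, the squared distance from v to span{e_j}.)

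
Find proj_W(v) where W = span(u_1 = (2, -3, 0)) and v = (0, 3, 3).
proj_W(v) = (-18/13, 27/13, 0)

Set up U = [u_1 | ... | u_1] ∈ R^(3×1). The projector onto W = col(U) is P = U (U^T U)^(-1) U^T.
Compute U^T U =
  [13],
and U^T v = (-9).
Solve U^T U · c = U^T v for the coefficients: c = (-9/13). The projection is proj_W(v) = U c.
Check: (v - proj_W(v)) · u_1 = 0  (should be 0).
Result: proj_W(v) = (-18/13, 27/13, 0).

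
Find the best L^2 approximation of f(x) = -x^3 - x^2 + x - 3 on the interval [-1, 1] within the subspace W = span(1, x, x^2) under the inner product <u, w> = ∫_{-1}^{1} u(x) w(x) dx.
g(x) = -x^2 + 2*x/5 - 3

The best approximation g ∈ W is the orthogonal projection of f onto W. Writing g = a_0 + a_1 x + a_2 x^2, the coefficients solve the normal equations G · a = b where
  G_{ij} = <φ_i, φ_j> and b_i = <f, φ_i>, with φ_0 = 1, φ_1 = x, φ_2 = x^2.
G =
  [2, 0, 2/3]
  [0, 2/3, 0]
  [2/3, 0, 2/5],
b = (-20/3, 4/15, -12/5).
Solving gives a_0 = -3, a_1 = 2/5, a_2 = -1, so
  g(x) = -x^2 + 2*x/5 - 3.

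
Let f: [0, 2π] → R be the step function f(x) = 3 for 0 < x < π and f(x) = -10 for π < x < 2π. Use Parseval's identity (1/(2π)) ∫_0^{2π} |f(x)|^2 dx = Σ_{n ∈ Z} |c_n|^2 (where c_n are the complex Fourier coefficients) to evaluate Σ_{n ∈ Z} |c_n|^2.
Σ |c_n|^2 = 109/2

Parseval equates the L^2 energy of f (normalised by 1/(2π)) with the ℓ^2 sum of its Fourier coefficients: (1/(2π)) ∫_0^{2π} |f|^2 = Σ |c_n|^2.
Compute the left side: (1/(2π)) [∫_0^π 3^2 dx + ∫_π^{2π} (-10)^2 dx] = (1/(2π)) · (9π + 100π) = (9 + 100)/2 = 109/2.
So Σ_{n ∈ Z} |c_n|^2 = 109/2.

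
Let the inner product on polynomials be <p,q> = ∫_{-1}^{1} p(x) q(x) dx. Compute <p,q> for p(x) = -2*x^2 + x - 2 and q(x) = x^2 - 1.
<p,q> = 16/5

Expand the product: p(x)·q(x) = -2*x^4 + x^3 - x + 2.
∫_{-1}^{1} of each monomial x^k gives [2/(k+1) if k even, 0 if k odd]. Integrating term-by-term (or equivalently evaluating the antiderivative F(x) = -2*x^5/5 + x^4/4 - x^2/2 + 2*x at the endpoints):
  F(1) − F(−1) = 27/20 − (-37/20) = 16/5.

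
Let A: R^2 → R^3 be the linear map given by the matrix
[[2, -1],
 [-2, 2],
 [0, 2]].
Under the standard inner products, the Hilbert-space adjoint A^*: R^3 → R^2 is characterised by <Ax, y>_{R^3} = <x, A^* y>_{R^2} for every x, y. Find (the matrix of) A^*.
A^* = A^T =
[[2, -2, 0],
 [-1, 2, 2]]

For real matrices with standard dot products, the defining identity <Ax, y> = <x, A^* y> gives (Ax)^T y = x^T (A^*) y, i.e. x^T A^T y = x^T (A^*) y. Since this holds for all x, y, we must have A^* = A^T. Therefore
A^* =
[[2, -2, 0],
 [-1, 2, 2]].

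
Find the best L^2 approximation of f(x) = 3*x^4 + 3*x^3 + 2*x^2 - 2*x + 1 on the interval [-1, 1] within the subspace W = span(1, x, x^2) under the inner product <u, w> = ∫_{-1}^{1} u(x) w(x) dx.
g(x) = 32*x^2/7 - x/5 + 26/35

The best approximation g ∈ W is the orthogonal projection of f onto W. Writing g = a_0 + a_1 x + a_2 x^2, the coefficients solve the normal equations G · a = b where
  G_{ij} = <φ_i, φ_j> and b_i = <f, φ_i>, with φ_0 = 1, φ_1 = x, φ_2 = x^2.
G =
  [2, 0, 2/3]
  [0, 2/3, 0]
  [2/3, 0, 2/5],
b = (68/15, -2/15, 244/105).
Solving gives a_0 = 26/35, a_1 = -1/5, a_2 = 32/7, so
  g(x) = 32*x^2/7 - x/5 + 26/35.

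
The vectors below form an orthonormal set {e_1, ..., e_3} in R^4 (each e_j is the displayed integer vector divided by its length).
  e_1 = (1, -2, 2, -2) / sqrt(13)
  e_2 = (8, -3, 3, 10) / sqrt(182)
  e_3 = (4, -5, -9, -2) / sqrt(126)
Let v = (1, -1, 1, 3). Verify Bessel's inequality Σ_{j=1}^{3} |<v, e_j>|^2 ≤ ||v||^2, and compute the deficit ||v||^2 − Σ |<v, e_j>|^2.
Σ |<v, e_j>|^2 = 11; ||v||^2 = 12; deficit = 1

Write each e_j = u_j / sqrt(<u_j, u_j>) where u_j is the displayed integer vector. Then <v, e_j> = <v, u_j> / sqrt(<u_j, u_j>), so |<v, e_j>|^2 = <v, u_j>^2 / <u_j, u_j>.
Coefficients: <v, e_1> = -1/sqrt(13), <v, e_2> = 44/sqrt(182), <v, e_3> = -6/sqrt(126).
Square and sum: Σ |<v, e_j>|^2 = 11.
Compute ||v||^2 = v·v = 12.
Deficit = 12 − 11 = 1 ≥ 0, confirming Bessel's inequality. (The deficit equals ||v − Σ <v,e_j> e_j||^2, the squared distance from v to span{e_j}.)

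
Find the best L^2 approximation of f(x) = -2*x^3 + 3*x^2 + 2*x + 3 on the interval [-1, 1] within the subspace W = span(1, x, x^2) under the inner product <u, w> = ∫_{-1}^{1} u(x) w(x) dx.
g(x) = 3*x^2 + 4*x/5 + 3

The best approximation g ∈ W is the orthogonal projection of f onto W. Writing g = a_0 + a_1 x + a_2 x^2, the coefficients solve the normal equations G · a = b where
  G_{ij} = <φ_i, φ_j> and b_i = <f, φ_i>, with φ_0 = 1, φ_1 = x, φ_2 = x^2.
G =
  [2, 0, 2/3]
  [0, 2/3, 0]
  [2/3, 0, 2/5],
b = (8, 8/15, 16/5).
Solving gives a_0 = 3, a_1 = 4/5, a_2 = 3, so
  g(x) = 3*x^2 + 4*x/5 + 3.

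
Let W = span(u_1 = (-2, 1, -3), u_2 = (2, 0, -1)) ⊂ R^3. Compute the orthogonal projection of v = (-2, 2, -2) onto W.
proj_W(v) = (-148/69, 58/69, -158/69)

Set up U = [u_1 | ... | u_2] ∈ R^(3×2). The projector onto W = col(U) is P = U (U^T U)^(-1) U^T.
Compute U^T U =
  [14, -1]
  [-1, 5],
and U^T v = (12, -2).
Solve U^T U · c = U^T v for the coefficients: c = (58/69, -16/69). The projection is proj_W(v) = U c.
Check: (v - proj_W(v)) · u_1 = 0  (should be 0).
Check: (v - proj_W(v)) · u_2 = 0  (should be 0).
Result: proj_W(v) = (-148/69, 58/69, -158/69).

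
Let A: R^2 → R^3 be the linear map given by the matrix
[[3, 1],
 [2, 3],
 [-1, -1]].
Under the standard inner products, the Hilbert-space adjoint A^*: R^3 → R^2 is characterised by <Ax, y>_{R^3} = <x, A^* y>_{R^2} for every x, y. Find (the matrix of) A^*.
A^* = A^T =
[[3, 2, -1],
 [1, 3, -1]]

For real matrices with standard dot products, the defining identity <Ax, y> = <x, A^* y> gives (Ax)^T y = x^T (A^*) y, i.e. x^T A^T y = x^T (A^*) y. Since this holds for all x, y, we must have A^* = A^T. Therefore
A^* =
[[3, 2, -1],
 [1, 3, -1]].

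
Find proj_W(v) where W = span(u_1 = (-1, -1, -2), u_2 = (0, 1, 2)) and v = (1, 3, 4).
proj_W(v) = (1, 11/5, 22/5)

Set up U = [u_1 | ... | u_2] ∈ R^(3×2). The projector onto W = col(U) is P = U (U^T U)^(-1) U^T.
Compute U^T U =
  [6, -5]
  [-5, 5],
and U^T v = (-12, 11).
Solve U^T U · c = U^T v for the coefficients: c = (-1, 6/5). The projection is proj_W(v) = U c.
Check: (v - proj_W(v)) · u_1 = 0  (should be 0).
Check: (v - proj_W(v)) · u_2 = 0  (should be 0).
Result: proj_W(v) = (1, 11/5, 22/5).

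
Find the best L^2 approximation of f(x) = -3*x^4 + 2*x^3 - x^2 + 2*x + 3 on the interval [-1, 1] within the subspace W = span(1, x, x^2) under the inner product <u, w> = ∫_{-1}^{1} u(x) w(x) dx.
g(x) = -25*x^2/7 + 16*x/5 + 114/35

The best approximation g ∈ W is the orthogonal projection of f onto W. Writing g = a_0 + a_1 x + a_2 x^2, the coefficients solve the normal equations G · a = b where
  G_{ij} = <φ_i, φ_j> and b_i = <f, φ_i>, with φ_0 = 1, φ_1 = x, φ_2 = x^2.
G =
  [2, 0, 2/3]
  [0, 2/3, 0]
  [2/3, 0, 2/5],
b = (62/15, 32/15, 26/35).
Solving gives a_0 = 114/35, a_1 = 16/5, a_2 = -25/7, so
  g(x) = -25*x^2/7 + 16*x/5 + 114/35.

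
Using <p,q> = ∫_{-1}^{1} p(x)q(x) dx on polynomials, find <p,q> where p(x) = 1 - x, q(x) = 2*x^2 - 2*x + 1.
<p,q> = 14/3

Expand the product: p(x)·q(x) = -2*x^3 + 4*x^2 - 3*x + 1.
∫_{-1}^{1} of each monomial x^k gives [2/(k+1) if k even, 0 if k odd]. Integrating term-by-term (or equivalently evaluating the antiderivative F(x) = -x^4/2 + 4*x^3/3 - 3*x^2/2 + x at the endpoints):
  F(1) − F(−1) = 1/3 − (-13/3) = 14/3.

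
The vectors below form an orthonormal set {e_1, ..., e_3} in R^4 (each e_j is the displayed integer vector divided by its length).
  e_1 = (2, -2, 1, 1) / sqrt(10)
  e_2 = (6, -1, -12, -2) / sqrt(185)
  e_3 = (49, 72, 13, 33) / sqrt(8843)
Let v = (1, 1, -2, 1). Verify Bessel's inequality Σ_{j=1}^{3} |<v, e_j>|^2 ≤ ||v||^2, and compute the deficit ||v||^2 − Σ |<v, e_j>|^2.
Σ |<v, e_j>|^2 = 2817/478; ||v||^2 = 7; deficit = 529/478

Write each e_j = u_j / sqrt(<u_j, u_j>) where u_j is the displayed integer vector. Then <v, e_j> = <v, u_j> / sqrt(<u_j, u_j>), so |<v, e_j>|^2 = <v, u_j>^2 / <u_j, u_j>.
Coefficients: <v, e_1> = -1/sqrt(10), <v, e_2> = 27/sqrt(185), <v, e_3> = 128/sqrt(8843).
Square and sum: Σ |<v, e_j>|^2 = 2817/478.
Compute ||v||^2 = v·v = 7.
Deficit = 7 − 2817/478 = 529/478 ≥ 0, confirming Bessel's inequality. (The deficit equals ||v − Σ <v,e_j> e_j||^2, the squared distance from v to span{e_j}.)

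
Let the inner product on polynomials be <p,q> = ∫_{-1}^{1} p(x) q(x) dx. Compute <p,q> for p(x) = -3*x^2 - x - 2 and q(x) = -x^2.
<p,q> = 38/15

Expand the product: p(x)·q(x) = 3*x^4 + x^3 + 2*x^2.
∫_{-1}^{1} of each monomial x^k gives [2/(k+1) if k even, 0 if k odd]. Integrating term-by-term (or equivalently evaluating the antiderivative F(x) = 3*x^5/5 + x^4/4 + 2*x^3/3 at the endpoints):
  F(1) − F(−1) = 91/60 − (-61/60) = 38/15.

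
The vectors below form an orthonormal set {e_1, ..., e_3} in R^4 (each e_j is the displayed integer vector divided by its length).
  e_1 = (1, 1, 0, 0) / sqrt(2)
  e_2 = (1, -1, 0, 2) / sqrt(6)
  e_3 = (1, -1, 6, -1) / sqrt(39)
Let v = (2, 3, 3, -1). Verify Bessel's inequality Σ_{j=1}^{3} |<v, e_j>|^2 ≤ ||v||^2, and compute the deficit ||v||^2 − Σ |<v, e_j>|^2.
Σ |<v, e_j>|^2 = 290/13; ||v||^2 = 23; deficit = 9/13

Write each e_j = u_j / sqrt(<u_j, u_j>) where u_j is the displayed integer vector. Then <v, e_j> = <v, u_j> / sqrt(<u_j, u_j>), so |<v, e_j>|^2 = <v, u_j>^2 / <u_j, u_j>.
Coefficients: <v, e_1> = 5/sqrt(2), <v, e_2> = -3/sqrt(6), <v, e_3> = 18/sqrt(39).
Square and sum: Σ |<v, e_j>|^2 = 290/13.
Compute ||v||^2 = v·v = 23.
Deficit = 23 − 290/13 = 9/13 ≥ 0, confirming Bessel's inequality. (The deficit equals ||v − Σ <v,e_j> e_j||^2, the squared distance from v to span{e_j}.)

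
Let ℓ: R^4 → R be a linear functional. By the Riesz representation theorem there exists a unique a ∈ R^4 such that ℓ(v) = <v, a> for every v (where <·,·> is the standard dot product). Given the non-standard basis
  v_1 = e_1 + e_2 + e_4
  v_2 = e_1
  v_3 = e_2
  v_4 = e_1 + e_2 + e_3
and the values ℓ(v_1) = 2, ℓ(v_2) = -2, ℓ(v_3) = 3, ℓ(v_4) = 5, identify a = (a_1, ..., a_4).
a = (-2, 3, 4, 1)

Write a = (a_1, ..., a_4) in the standard basis. For each basis vector v_i, ℓ(v_i) = <v_i, a> is a linear equation in the a_j's. Collect the n equations into a matrix system V a = ℓ, where row i of V is v_i (expressed in the standard basis). Since V is invertible (lower-triangular with 1s on the diagonal, up to permutation), solve by back-substitution:
  V =
[[1, 1, 0, 1],
 [1, 0, 0, 0],
 [0, 1, 0, 0],
 [1, 1, 1, 0]]
  V a = (2, -2, 3, 5)
Solving gives a = (-2, 3, 4, 1).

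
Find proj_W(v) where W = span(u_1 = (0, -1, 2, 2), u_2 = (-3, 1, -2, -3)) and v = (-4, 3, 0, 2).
proj_W(v) = (-138/43, -15/43, 30/43, -16/43)

Set up U = [u_1 | ... | u_2] ∈ R^(4×2). The projector onto W = col(U) is P = U (U^T U)^(-1) U^T.
Compute U^T U =
  [9, -11]
  [-11, 23],
and U^T v = (1, 9).
Solve U^T U · c = U^T v for the coefficients: c = (61/43, 46/43). The projection is proj_W(v) = U c.
Check: (v - proj_W(v)) · u_1 = 0  (should be 0).
Check: (v - proj_W(v)) · u_2 = 0  (should be 0).
Result: proj_W(v) = (-138/43, -15/43, 30/43, -16/43).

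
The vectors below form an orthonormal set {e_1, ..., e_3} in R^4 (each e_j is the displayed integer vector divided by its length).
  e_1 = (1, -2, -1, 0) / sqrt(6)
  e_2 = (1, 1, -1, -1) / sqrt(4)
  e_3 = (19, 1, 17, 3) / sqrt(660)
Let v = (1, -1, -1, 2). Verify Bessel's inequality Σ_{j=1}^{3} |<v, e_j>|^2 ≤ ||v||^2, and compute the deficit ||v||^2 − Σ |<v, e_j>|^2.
Σ |<v, e_j>|^2 = 329/110; ||v||^2 = 7; deficit = 441/110

Write each e_j = u_j / sqrt(<u_j, u_j>) where u_j is the displayed integer vector. Then <v, e_j> = <v, u_j> / sqrt(<u_j, u_j>), so |<v, e_j>|^2 = <v, u_j>^2 / <u_j, u_j>.
Coefficients: <v, e_1> = 4/sqrt(6), <v, e_2> = -1/sqrt(4), <v, e_3> = 7/sqrt(660).
Square and sum: Σ |<v, e_j>|^2 = 329/110.
Compute ||v||^2 = v·v = 7.
Deficit = 7 − 329/110 = 441/110 ≥ 0, confirming Bessel's inequality. (The deficit equals ||v − Σ <v,e_j> e_j||^2, the squared distance from v to span{e_j}.)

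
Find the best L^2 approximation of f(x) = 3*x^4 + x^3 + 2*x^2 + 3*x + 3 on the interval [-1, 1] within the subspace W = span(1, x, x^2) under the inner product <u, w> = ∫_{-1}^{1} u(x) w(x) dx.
g(x) = 32*x^2/7 + 18*x/5 + 96/35

The best approximation g ∈ W is the orthogonal projection of f onto W. Writing g = a_0 + a_1 x + a_2 x^2, the coefficients solve the normal equations G · a = b where
  G_{ij} = <φ_i, φ_j> and b_i = <f, φ_i>, with φ_0 = 1, φ_1 = x, φ_2 = x^2.
G =
  [2, 0, 2/3]
  [0, 2/3, 0]
  [2/3, 0, 2/5],
b = (128/15, 12/5, 128/35).
Solving gives a_0 = 96/35, a_1 = 18/5, a_2 = 32/7, so
  g(x) = 32*x^2/7 + 18*x/5 + 96/35.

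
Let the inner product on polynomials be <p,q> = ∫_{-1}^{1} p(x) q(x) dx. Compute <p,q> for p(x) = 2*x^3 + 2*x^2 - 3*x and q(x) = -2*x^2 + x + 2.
<p,q> = -2/15

Expand the product: p(x)·q(x) = -4*x^5 - 2*x^4 + 12*x^3 + x^2 - 6*x.
∫_{-1}^{1} of each monomial x^k gives [2/(k+1) if k even, 0 if k odd]. Integrating term-by-term (or equivalently evaluating the antiderivative F(x) = -2*x^6/3 - 2*x^5/5 + 3*x^4 + x^3/3 - 3*x^2 at the endpoints):
  F(1) − F(−1) = -11/15 − (-3/5) = -2/15.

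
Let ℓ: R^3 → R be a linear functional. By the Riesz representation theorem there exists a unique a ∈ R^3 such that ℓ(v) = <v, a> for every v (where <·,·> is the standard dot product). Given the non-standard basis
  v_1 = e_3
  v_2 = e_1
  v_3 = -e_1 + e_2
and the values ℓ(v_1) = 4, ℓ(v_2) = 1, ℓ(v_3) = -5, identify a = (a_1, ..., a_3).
a = (1, -4, 4)

Write a = (a_1, ..., a_3) in the standard basis. For each basis vector v_i, ℓ(v_i) = <v_i, a> is a linear equation in the a_j's. Collect the n equations into a matrix system V a = ℓ, where row i of V is v_i (expressed in the standard basis). Since V is invertible (lower-triangular with 1s on the diagonal, up to permutation), solve by back-substitution:
  V =
[[0, 0, 1],
 [1, 0, 0],
 [-1, 1, 0]]
  V a = (4, 1, -5)
Solving gives a = (1, -4, 4).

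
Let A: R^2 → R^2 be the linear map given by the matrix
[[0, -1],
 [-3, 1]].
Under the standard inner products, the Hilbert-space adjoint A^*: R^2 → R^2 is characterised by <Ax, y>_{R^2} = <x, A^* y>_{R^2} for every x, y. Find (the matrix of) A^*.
A^* = A^T =
[[0, -3],
 [-1, 1]]

For real matrices with standard dot products, the defining identity <Ax, y> = <x, A^* y> gives (Ax)^T y = x^T (A^*) y, i.e. x^T A^T y = x^T (A^*) y. Since this holds for all x, y, we must have A^* = A^T. Therefore
A^* =
[[0, -3],
 [-1, 1]].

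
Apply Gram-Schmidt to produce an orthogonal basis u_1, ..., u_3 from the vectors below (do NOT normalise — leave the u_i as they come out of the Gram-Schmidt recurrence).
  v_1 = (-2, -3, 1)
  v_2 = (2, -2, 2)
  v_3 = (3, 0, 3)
Orthogonal basis:
  u_1 = (-2, -3, 1)
  u_2 = (18/7, -8/7, 12/7)
  u_3 = (-9/19, 27/38, 45/38)

Apply the Gram-Schmidt recurrence
  u_1 = v_1
  u_i = v_i − Σ_{j<i} ((v_i · u_j) / (u_j · u_j)) · u_j.

Step by step this gives:
  u_1 = (-2, -3, 1)
  u_2 = (18/7, -8/7, 12/7)
  u_3 = (-9/19, 27/38, 45/38)

Orthogonality check:
  u_2 · u_1 = 0 (should be 0)
  u_3 · u_1 = 0 (should be 0)
  u_3 · u_2 = 0 (should be 0)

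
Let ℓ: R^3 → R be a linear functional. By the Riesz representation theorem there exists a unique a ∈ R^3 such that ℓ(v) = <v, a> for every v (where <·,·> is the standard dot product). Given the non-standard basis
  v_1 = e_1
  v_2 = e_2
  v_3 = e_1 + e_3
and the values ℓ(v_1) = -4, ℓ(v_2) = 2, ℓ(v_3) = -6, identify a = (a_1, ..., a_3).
a = (-4, 2, -2)

Write a = (a_1, ..., a_3) in the standard basis. For each basis vector v_i, ℓ(v_i) = <v_i, a> is a linear equation in the a_j's. Collect the n equations into a matrix system V a = ℓ, where row i of V is v_i (expressed in the standard basis). Since V is invertible (lower-triangular with 1s on the diagonal, up to permutation), solve by back-substitution:
  V =
[[1, 0, 0],
 [0, 1, 0],
 [1, 0, 1]]
  V a = (-4, 2, -6)
Solving gives a = (-4, 2, -2).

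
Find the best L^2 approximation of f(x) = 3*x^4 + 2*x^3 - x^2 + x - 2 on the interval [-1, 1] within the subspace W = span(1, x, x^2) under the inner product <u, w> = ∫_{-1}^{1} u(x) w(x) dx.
g(x) = 11*x^2/7 + 11*x/5 - 79/35

The best approximation g ∈ W is the orthogonal projection of f onto W. Writing g = a_0 + a_1 x + a_2 x^2, the coefficients solve the normal equations G · a = b where
  G_{ij} = <φ_i, φ_j> and b_i = <f, φ_i>, with φ_0 = 1, φ_1 = x, φ_2 = x^2.
G =
  [2, 0, 2/3]
  [0, 2/3, 0]
  [2/3, 0, 2/5],
b = (-52/15, 22/15, -92/105).
Solving gives a_0 = -79/35, a_1 = 11/5, a_2 = 11/7, so
  g(x) = 11*x^2/7 + 11*x/5 - 79/35.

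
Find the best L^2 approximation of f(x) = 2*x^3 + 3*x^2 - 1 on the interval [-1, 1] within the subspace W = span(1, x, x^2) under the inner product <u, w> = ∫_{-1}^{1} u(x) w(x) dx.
g(x) = 3*x^2 + 6*x/5 - 1

The best approximation g ∈ W is the orthogonal projection of f onto W. Writing g = a_0 + a_1 x + a_2 x^2, the coefficients solve the normal equations G · a = b where
  G_{ij} = <φ_i, φ_j> and b_i = <f, φ_i>, with φ_0 = 1, φ_1 = x, φ_2 = x^2.
G =
  [2, 0, 2/3]
  [0, 2/3, 0]
  [2/3, 0, 2/5],
b = (0, 4/5, 8/15).
Solving gives a_0 = -1, a_1 = 6/5, a_2 = 3, so
  g(x) = 3*x^2 + 6*x/5 - 1.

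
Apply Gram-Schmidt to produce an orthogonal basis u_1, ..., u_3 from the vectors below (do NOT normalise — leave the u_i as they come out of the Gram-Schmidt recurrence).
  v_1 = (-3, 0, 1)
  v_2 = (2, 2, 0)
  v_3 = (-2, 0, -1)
Orthogonal basis:
  u_1 = (-3, 0, 1)
  u_2 = (1/5, 2, 3/5)
  u_3 = (-5/11, 5/11, -15/11)

Apply the Gram-Schmidt recurrence
  u_1 = v_1
  u_i = v_i − Σ_{j<i} ((v_i · u_j) / (u_j · u_j)) · u_j.

Step by step this gives:
  u_1 = (-3, 0, 1)
  u_2 = (1/5, 2, 3/5)
  u_3 = (-5/11, 5/11, -15/11)

Orthogonality check:
  u_2 · u_1 = 0 (should be 0)
  u_3 · u_1 = 0 (should be 0)
  u_3 · u_2 = 0 (should be 0)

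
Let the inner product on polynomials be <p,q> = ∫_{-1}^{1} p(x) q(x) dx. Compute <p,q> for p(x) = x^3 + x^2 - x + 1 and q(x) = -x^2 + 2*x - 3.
<p,q> = -48/5

Expand the product: p(x)·q(x) = -x^5 + x^4 - 6*x^2 + 5*x - 3.
∫_{-1}^{1} of each monomial x^k gives [2/(k+1) if k even, 0 if k odd]. Integrating term-by-term (or equivalently evaluating the antiderivative F(x) = -x^6/6 + x^5/5 - 2*x^3 + 5*x^2/2 - 3*x at the endpoints):
  F(1) − F(−1) = -37/15 − (107/15) = -48/5.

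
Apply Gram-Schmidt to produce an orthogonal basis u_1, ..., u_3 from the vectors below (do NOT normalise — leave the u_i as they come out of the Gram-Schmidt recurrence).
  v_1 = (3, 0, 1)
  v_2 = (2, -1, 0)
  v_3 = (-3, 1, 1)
Orthogonal basis:
  u_1 = (3, 0, 1)
  u_2 = (1/5, -1, -3/5)
  u_3 = (-2/7, -4/7, 6/7)

Apply the Gram-Schmidt recurrence
  u_1 = v_1
  u_i = v_i − Σ_{j<i} ((v_i · u_j) / (u_j · u_j)) · u_j.

Step by step this gives:
  u_1 = (3, 0, 1)
  u_2 = (1/5, -1, -3/5)
  u_3 = (-2/7, -4/7, 6/7)

Orthogonality check:
  u_2 · u_1 = 0 (should be 0)
  u_3 · u_1 = 0 (should be 0)
  u_3 · u_2 = 0 (should be 0)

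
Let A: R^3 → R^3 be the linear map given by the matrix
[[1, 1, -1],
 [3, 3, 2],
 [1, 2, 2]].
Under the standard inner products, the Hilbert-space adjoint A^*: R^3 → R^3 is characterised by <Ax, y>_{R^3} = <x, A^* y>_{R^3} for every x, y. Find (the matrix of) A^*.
A^* = A^T =
[[1, 3, 1],
 [1, 3, 2],
 [-1, 2, 2]]

For real matrices with standard dot products, the defining identity <Ax, y> = <x, A^* y> gives (Ax)^T y = x^T (A^*) y, i.e. x^T A^T y = x^T (A^*) y. Since this holds for all x, y, we must have A^* = A^T. Therefore
A^* =
[[1, 3, 1],
 [1, 3, 2],
 [-1, 2, 2]].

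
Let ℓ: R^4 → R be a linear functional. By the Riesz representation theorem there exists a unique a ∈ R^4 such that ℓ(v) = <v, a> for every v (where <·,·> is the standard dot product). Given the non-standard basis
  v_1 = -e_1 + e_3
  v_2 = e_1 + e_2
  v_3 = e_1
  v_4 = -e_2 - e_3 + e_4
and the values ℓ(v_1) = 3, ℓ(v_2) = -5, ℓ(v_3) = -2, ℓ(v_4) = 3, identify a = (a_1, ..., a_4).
a = (-2, -3, 1, 1)

Write a = (a_1, ..., a_4) in the standard basis. For each basis vector v_i, ℓ(v_i) = <v_i, a> is a linear equation in the a_j's. Collect the n equations into a matrix system V a = ℓ, where row i of V is v_i (expressed in the standard basis). Since V is invertible (lower-triangular with 1s on the diagonal, up to permutation), solve by back-substitution:
  V =
[[-1, 0, 1, 0],
 [1, 1, 0, 0],
 [1, 0, 0, 0],
 [0, -1, -1, 1]]
  V a = (3, -5, -2, 3)
Solving gives a = (-2, -3, 1, 1).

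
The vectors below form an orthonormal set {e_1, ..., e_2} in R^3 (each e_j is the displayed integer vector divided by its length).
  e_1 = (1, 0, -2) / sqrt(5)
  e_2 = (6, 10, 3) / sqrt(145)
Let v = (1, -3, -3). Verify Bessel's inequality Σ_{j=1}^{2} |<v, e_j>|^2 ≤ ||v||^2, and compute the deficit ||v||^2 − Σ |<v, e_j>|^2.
Σ |<v, e_j>|^2 = 502/29; ||v||^2 = 19; deficit = 49/29

Write each e_j = u_j / sqrt(<u_j, u_j>) where u_j is the displayed integer vector. Then <v, e_j> = <v, u_j> / sqrt(<u_j, u_j>), so |<v, e_j>|^2 = <v, u_j>^2 / <u_j, u_j>.
Coefficients: <v, e_1> = 7/sqrt(5), <v, e_2> = -33/sqrt(145).
Square and sum: Σ |<v, e_j>|^2 = 502/29.
Compute ||v||^2 = v·v = 19.
Deficit = 19 − 502/29 = 49/29 ≥ 0, confirming Bessel's inequality. (The deficit equals ||v − Σ <v,e_j> e_j||^2, the squared distance from v to span{e_j}.)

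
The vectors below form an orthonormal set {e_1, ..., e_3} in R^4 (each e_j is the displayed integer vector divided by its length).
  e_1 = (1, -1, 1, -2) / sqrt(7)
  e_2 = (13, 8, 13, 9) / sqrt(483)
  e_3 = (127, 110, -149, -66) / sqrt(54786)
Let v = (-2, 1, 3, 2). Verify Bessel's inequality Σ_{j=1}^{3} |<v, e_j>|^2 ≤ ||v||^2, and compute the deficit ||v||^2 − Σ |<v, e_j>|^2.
Σ |<v, e_j>|^2 = 75*2**(186/233)*3**(14/233)*5**(145/233)*7**(95/233)/56; ||v||^2 = 18; deficit = 2401/794

Write each e_j = u_j / sqrt(<u_j, u_j>) where u_j is the displayed integer vector. Then <v, e_j> = <v, u_j> / sqrt(<u_j, u_j>), so |<v, e_j>|^2 = <v, u_j>^2 / <u_j, u_j>.
Coefficients: <v, e_1> = -4/sqrt(7), <v, e_2> = 39/sqrt(483), <v, e_3> = -723/sqrt(54786).
Square and sum: Σ |<v, e_j>|^2 = 75*2**(186/233)*3**(14/233)*5**(145/233)*7**(95/233)/56.
Compute ||v||^2 = v·v = 18.
Deficit = 18 − 75*2**(186/233)*3**(14/233)*5**(145/233)*7**(95/233)/56 = 2401/794 ≥ 0, confirming Bessel's inequality. (The deficit equals ||v − Σ <v,e_j> e_j||^2, the squared distance from v to span{e_j}.)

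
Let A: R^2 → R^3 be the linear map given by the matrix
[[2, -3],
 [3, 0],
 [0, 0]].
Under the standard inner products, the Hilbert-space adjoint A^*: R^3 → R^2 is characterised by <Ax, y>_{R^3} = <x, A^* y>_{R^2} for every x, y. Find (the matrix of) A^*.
A^* = A^T =
[[2, 3, 0],
 [-3, 0, 0]]

For real matrices with standard dot products, the defining identity <Ax, y> = <x, A^* y> gives (Ax)^T y = x^T (A^*) y, i.e. x^T A^T y = x^T (A^*) y. Since this holds for all x, y, we must have A^* = A^T. Therefore
A^* =
[[2, 3, 0],
 [-3, 0, 0]].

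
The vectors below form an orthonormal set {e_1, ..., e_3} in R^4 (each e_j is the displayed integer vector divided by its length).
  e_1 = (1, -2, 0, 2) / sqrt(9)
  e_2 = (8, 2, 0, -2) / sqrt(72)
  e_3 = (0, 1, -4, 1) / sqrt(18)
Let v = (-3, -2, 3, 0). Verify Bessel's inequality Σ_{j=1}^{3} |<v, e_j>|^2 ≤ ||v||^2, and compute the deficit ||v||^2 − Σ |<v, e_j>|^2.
Σ |<v, e_j>|^2 = 197/9; ||v||^2 = 22; deficit = 1/9

Write each e_j = u_j / sqrt(<u_j, u_j>) where u_j is the displayed integer vector. Then <v, e_j> = <v, u_j> / sqrt(<u_j, u_j>), so |<v, e_j>|^2 = <v, u_j>^2 / <u_j, u_j>.
Coefficients: <v, e_1> = 1/sqrt(9), <v, e_2> = -28/sqrt(72), <v, e_3> = -14/sqrt(18).
Square and sum: Σ |<v, e_j>|^2 = 197/9.
Compute ||v||^2 = v·v = 22.
Deficit = 22 − 197/9 = 1/9 ≥ 0, confirming Bessel's inequality. (The deficit equals ||v − Σ <v,e_j> e_j||^2, the squared distance from v to span{e_j}.)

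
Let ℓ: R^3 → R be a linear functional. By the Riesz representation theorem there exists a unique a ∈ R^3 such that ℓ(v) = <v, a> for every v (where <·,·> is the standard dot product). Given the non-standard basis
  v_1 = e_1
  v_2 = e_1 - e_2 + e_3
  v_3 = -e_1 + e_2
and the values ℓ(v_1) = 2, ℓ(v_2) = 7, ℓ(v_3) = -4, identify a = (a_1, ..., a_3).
a = (2, -2, 3)

Write a = (a_1, ..., a_3) in the standard basis. For each basis vector v_i, ℓ(v_i) = <v_i, a> is a linear equation in the a_j's. Collect the n equations into a matrix system V a = ℓ, where row i of V is v_i (expressed in the standard basis). Since V is invertible (lower-triangular with 1s on the diagonal, up to permutation), solve by back-substitution:
  V =
[[1, 0, 0],
 [1, -1, 1],
 [-1, 1, 0]]
  V a = (2, 7, -4)
Solving gives a = (2, -2, 3).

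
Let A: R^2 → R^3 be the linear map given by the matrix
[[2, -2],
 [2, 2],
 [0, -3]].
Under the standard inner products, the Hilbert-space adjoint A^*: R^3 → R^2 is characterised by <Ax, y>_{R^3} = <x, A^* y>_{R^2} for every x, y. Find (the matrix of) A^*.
A^* = A^T =
[[2, 2, 0],
 [-2, 2, -3]]

For real matrices with standard dot products, the defining identity <Ax, y> = <x, A^* y> gives (Ax)^T y = x^T (A^*) y, i.e. x^T A^T y = x^T (A^*) y. Since this holds for all x, y, we must have A^* = A^T. Therefore
A^* =
[[2, 2, 0],
 [-2, 2, -3]].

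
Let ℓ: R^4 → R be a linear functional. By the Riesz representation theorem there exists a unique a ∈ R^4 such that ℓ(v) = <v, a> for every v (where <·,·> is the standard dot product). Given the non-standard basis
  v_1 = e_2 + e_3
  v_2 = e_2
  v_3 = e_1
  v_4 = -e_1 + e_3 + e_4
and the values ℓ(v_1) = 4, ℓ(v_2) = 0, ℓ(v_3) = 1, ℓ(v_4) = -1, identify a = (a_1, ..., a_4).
a = (1, 0, 4, -4)

Write a = (a_1, ..., a_4) in the standard basis. For each basis vector v_i, ℓ(v_i) = <v_i, a> is a linear equation in the a_j's. Collect the n equations into a matrix system V a = ℓ, where row i of V is v_i (expressed in the standard basis). Since V is invertible (lower-triangular with 1s on the diagonal, up to permutation), solve by back-substitution:
  V =
[[0, 1, 1, 0],
 [0, 1, 0, 0],
 [1, 0, 0, 0],
 [-1, 0, 1, 1]]
  V a = (4, 0, 1, -1)
Solving gives a = (1, 0, 4, -4).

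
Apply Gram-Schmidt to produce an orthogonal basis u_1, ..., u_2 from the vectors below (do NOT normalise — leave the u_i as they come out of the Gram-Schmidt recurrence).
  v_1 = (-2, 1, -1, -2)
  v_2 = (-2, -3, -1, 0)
Orthogonal basis:
  u_1 = (-2, 1, -1, -2)
  u_2 = (-8/5, -16/5, -4/5, 2/5)

Apply the Gram-Schmidt recurrence
  u_1 = v_1
  u_i = v_i − Σ_{j<i} ((v_i · u_j) / (u_j · u_j)) · u_j.

Step by step this gives:
  u_1 = (-2, 1, -1, -2)
  u_2 = (-8/5, -16/5, -4/5, 2/5)

Orthogonality check:
  u_2 · u_1 = 0 (should be 0)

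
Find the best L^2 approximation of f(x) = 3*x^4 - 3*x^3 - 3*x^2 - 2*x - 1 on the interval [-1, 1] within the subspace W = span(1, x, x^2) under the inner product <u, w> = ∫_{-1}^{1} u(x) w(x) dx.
g(x) = -3*x^2/7 - 19*x/5 - 44/35

The best approximation g ∈ W is the orthogonal projection of f onto W. Writing g = a_0 + a_1 x + a_2 x^2, the coefficients solve the normal equations G · a = b where
  G_{ij} = <φ_i, φ_j> and b_i = <f, φ_i>, with φ_0 = 1, φ_1 = x, φ_2 = x^2.
G =
  [2, 0, 2/3]
  [0, 2/3, 0]
  [2/3, 0, 2/5],
b = (-14/5, -38/15, -106/105).
Solving gives a_0 = -44/35, a_1 = -19/5, a_2 = -3/7, so
  g(x) = -3*x^2/7 - 19*x/5 - 44/35.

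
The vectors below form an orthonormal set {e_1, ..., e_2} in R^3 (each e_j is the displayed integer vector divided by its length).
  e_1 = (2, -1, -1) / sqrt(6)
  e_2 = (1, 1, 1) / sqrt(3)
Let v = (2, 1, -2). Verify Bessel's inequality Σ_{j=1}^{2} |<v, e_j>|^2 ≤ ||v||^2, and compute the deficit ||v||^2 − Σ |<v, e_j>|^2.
Σ |<v, e_j>|^2 = 9/2; ||v||^2 = 9; deficit = 9/2

Write each e_j = u_j / sqrt(<u_j, u_j>) where u_j is the displayed integer vector. Then <v, e_j> = <v, u_j> / sqrt(<u_j, u_j>), so |<v, e_j>|^2 = <v, u_j>^2 / <u_j, u_j>.
Coefficients: <v, e_1> = 5/sqrt(6), <v, e_2> = 1/sqrt(3).
Square and sum: Σ |<v, e_j>|^2 = 9/2.
Compute ||v||^2 = v·v = 9.
Deficit = 9 − 9/2 = 9/2 ≥ 0, confirming Bessel's inequality. (The deficit equals ||v − Σ <v,e_j> e_j||^2, the squared distance from v to span{e_j}.)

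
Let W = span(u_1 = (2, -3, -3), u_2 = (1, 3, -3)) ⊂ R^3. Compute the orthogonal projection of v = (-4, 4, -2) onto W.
proj_W(v) = (-14/23, 105/23, -7/23)

Set up U = [u_1 | ... | u_2] ∈ R^(3×2). The projector onto W = col(U) is P = U (U^T U)^(-1) U^T.
Compute U^T U =
  [22, 2]
  [2, 19],
and U^T v = (-14, 14).
Solve U^T U · c = U^T v for the coefficients: c = (-49/69, 56/69). The projection is proj_W(v) = U c.
Check: (v - proj_W(v)) · u_1 = 0  (should be 0).
Check: (v - proj_W(v)) · u_2 = 0  (should be 0).
Result: proj_W(v) = (-14/23, 105/23, -7/23).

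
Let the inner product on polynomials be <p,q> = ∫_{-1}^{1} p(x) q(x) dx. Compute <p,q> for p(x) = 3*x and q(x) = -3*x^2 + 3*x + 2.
<p,q> = 6

Expand the product: p(x)·q(x) = -9*x^3 + 9*x^2 + 6*x.
∫_{-1}^{1} of each monomial x^k gives [2/(k+1) if k even, 0 if k odd]. Integrating term-by-term (or equivalently evaluating the antiderivative F(x) = -9*x^4/4 + 3*x^3 + 3*x^2 at the endpoints):
  F(1) − F(−1) = 15/4 − (-9/4) = 6.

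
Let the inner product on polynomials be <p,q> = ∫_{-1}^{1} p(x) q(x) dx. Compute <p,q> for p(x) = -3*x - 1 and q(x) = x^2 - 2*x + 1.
<p,q> = 4/3

Expand the product: p(x)·q(x) = -3*x^3 + 5*x^2 - x - 1.
∫_{-1}^{1} of each monomial x^k gives [2/(k+1) if k even, 0 if k odd]. Integrating term-by-term (or equivalently evaluating the antiderivative F(x) = -3*x^4/4 + 5*x^3/3 - x^2/2 - x at the endpoints):
  F(1) − F(−1) = -7/12 − (-23/12) = 4/3.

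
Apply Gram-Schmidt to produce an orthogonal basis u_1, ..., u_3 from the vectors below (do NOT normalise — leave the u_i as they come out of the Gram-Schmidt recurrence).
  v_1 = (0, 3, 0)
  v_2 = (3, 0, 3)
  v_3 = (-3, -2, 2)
Orthogonal basis:
  u_1 = (0, 3, 0)
  u_2 = (3, 0, 3)
  u_3 = (-5/2, 0, 5/2)

Apply the Gram-Schmidt recurrence
  u_1 = v_1
  u_i = v_i − Σ_{j<i} ((v_i · u_j) / (u_j · u_j)) · u_j.

Step by step this gives:
  u_1 = (0, 3, 0)
  u_2 = (3, 0, 3)
  u_3 = (-5/2, 0, 5/2)

Orthogonality check:
  u_2 · u_1 = 0 (should be 0)
  u_3 · u_1 = 0 (should be 0)
  u_3 · u_2 = 0 (should be 0)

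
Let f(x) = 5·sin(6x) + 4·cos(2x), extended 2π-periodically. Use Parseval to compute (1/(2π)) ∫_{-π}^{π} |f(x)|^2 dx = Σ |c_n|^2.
Σ |c_n|^2 = 41/2

Expand |f|^2 and use orthogonality of {sin(nx), cos(mx)} on [-π, π]:
  ∫_{-π}^{π} sin(nx)^2 dx = π, ∫ cos(mx)^2 dx = π, and cross terms integrate to 0.
So ∫_{-π}^{π} f(x)^2 dx = 5^2 · π + 4^2 · π = (25 + 16)π.
Divide by 2π: (25 + 16)/2 = 41/2.
By Parseval, this equals Σ |c_n|^2.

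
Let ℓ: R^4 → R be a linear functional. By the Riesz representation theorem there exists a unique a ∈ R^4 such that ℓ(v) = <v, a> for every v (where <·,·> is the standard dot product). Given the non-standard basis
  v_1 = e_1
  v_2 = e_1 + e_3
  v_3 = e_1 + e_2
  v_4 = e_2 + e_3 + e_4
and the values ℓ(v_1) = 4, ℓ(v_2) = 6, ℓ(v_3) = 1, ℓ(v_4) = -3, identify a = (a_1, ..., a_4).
a = (4, -3, 2, -2)

Write a = (a_1, ..., a_4) in the standard basis. For each basis vector v_i, ℓ(v_i) = <v_i, a> is a linear equation in the a_j's. Collect the n equations into a matrix system V a = ℓ, where row i of V is v_i (expressed in the standard basis). Since V is invertible (lower-triangular with 1s on the diagonal, up to permutation), solve by back-substitution:
  V =
[[1, 0, 0, 0],
 [1, 0, 1, 0],
 [1, 1, 0, 0],
 [0, 1, 1, 1]]
  V a = (4, 6, 1, -3)
Solving gives a = (4, -3, 2, -2).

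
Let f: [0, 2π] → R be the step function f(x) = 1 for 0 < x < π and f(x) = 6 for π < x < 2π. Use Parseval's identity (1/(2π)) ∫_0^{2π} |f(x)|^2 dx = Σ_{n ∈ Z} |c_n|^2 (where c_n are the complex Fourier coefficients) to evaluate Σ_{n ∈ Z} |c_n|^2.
Σ |c_n|^2 = 37/2

Parseval equates the L^2 energy of f (normalised by 1/(2π)) with the ℓ^2 sum of its Fourier coefficients: (1/(2π)) ∫_0^{2π} |f|^2 = Σ |c_n|^2.
Compute the left side: (1/(2π)) [∫_0^π 1^2 dx + ∫_π^{2π} 6^2 dx] = (1/(2π)) · (1π + 36π) = (1 + 36)/2 = 37/2.
So Σ_{n ∈ Z} |c_n|^2 = 37/2.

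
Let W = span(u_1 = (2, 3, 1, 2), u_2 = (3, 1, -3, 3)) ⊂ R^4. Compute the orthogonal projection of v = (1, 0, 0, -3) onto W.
proj_W(v) = (-13/18, -1/2, 7/18, -13/18)

Set up U = [u_1 | ... | u_2] ∈ R^(4×2). The projector onto W = col(U) is P = U (U^T U)^(-1) U^T.
Compute U^T U =
  [18, 12]
  [12, 28],
and U^T v = (-4, -6).
Solve U^T U · c = U^T v for the coefficients: c = (-1/9, -1/6). The projection is proj_W(v) = U c.
Check: (v - proj_W(v)) · u_1 = 0  (should be 0).
Check: (v - proj_W(v)) · u_2 = 0  (should be 0).
Result: proj_W(v) = (-13/18, -1/2, 7/18, -13/18).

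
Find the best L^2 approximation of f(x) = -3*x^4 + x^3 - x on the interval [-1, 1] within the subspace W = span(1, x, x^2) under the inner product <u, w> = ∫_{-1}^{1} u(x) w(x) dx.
g(x) = -18*x^2/7 - 2*x/5 + 9/35

The best approximation g ∈ W is the orthogonal projection of f onto W. Writing g = a_0 + a_1 x + a_2 x^2, the coefficients solve the normal equations G · a = b where
  G_{ij} = <φ_i, φ_j> and b_i = <f, φ_i>, with φ_0 = 1, φ_1 = x, φ_2 = x^2.
G =
  [2, 0, 2/3]
  [0, 2/3, 0]
  [2/3, 0, 2/5],
b = (-6/5, -4/15, -6/7).
Solving gives a_0 = 9/35, a_1 = -2/5, a_2 = -18/7, so
  g(x) = -18*x^2/7 - 2*x/5 + 9/35.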